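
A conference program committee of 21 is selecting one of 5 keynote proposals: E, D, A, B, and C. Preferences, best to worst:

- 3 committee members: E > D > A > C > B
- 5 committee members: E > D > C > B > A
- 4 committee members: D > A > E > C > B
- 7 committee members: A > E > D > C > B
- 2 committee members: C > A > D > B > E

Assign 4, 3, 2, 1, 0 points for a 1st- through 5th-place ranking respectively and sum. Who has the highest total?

E: 3·4 + 5·4 + 4·2 + 7·3 + 2·0 = 61
D: 3·3 + 5·3 + 4·4 + 7·2 + 2·2 = 58
A: 3·2 + 5·0 + 4·3 + 7·4 + 2·3 = 52
B: 3·0 + 5·1 + 4·0 + 7·0 + 2·1 = 7
C: 3·1 + 5·2 + 4·1 + 7·1 + 2·4 = 32
E has the highest Borda score (61).

E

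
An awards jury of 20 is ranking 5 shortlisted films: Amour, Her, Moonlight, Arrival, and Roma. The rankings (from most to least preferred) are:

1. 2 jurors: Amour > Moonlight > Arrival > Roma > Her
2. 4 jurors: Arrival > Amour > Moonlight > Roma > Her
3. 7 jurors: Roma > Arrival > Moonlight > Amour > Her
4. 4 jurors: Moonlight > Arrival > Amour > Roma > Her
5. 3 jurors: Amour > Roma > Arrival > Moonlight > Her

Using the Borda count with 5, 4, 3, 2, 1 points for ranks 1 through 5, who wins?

Amour: 2·5 + 4·4 + 7·2 + 4·3 + 3·5 = 67
Her: 2·1 + 4·1 + 7·1 + 4·1 + 3·1 = 20
Moonlight: 2·4 + 4·3 + 7·3 + 4·5 + 3·2 = 67
Arrival: 2·3 + 4·5 + 7·4 + 4·4 + 3·3 = 79
Roma: 2·2 + 4·2 + 7·5 + 4·2 + 3·4 = 67
Arrival has the highest Borda score (79).

Arrival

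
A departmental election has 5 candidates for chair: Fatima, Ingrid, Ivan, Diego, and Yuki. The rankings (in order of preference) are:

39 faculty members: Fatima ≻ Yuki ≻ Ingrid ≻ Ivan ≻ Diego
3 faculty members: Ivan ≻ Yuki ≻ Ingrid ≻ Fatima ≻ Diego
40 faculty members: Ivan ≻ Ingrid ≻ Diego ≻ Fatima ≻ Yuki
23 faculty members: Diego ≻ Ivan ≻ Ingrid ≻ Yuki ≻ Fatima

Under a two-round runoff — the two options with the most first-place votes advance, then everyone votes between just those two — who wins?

Round 1 first-place votes: Fatima 39, Ingrid 0, Ivan 43, Diego 23, Yuki 0.
Ivan and Fatima advance.
Runoff: Ivan is preferred to Fatima by 66 voters; Fatima by 39.
Ivan wins the runoff.

Ivan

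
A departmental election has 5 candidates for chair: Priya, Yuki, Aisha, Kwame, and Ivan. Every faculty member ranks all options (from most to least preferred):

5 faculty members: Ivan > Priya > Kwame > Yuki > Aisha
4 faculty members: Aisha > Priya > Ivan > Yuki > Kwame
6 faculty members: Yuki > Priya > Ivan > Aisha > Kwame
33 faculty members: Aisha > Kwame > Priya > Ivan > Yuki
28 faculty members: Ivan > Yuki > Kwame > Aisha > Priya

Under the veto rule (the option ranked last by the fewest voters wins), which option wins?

Ivan

Last-place votes: Priya 28, Yuki 33, Aisha 5, Kwame 10, Ivan 0.
Ivan is ranked last by the fewest voters, so Ivan wins.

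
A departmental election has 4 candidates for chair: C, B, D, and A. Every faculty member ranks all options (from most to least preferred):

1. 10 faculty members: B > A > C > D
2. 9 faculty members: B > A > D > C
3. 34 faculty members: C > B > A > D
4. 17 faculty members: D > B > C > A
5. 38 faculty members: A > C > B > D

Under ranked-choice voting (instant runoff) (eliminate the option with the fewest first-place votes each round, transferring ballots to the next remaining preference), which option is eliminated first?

Round 1: C 34, B 19, D 17, A 38. Eliminate D.

D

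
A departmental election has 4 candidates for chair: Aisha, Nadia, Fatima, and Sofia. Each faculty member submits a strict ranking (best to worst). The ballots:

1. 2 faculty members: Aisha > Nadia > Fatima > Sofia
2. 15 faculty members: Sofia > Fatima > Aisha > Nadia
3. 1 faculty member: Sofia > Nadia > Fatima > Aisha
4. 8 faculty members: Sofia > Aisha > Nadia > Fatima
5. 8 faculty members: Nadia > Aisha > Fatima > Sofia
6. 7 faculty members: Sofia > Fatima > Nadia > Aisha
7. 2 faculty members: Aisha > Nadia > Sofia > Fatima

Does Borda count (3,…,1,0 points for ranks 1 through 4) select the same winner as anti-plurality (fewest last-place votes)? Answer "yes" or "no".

no

Borda — scores: Aisha 59, Nadia 49, Fatima 55, Sofia 95. Winner: Sofia.
Anti-plurality — last-place votes: Aisha 8, Nadia 15, Fatima 10, Sofia 10. Winner: Aisha.
The two methods disagree.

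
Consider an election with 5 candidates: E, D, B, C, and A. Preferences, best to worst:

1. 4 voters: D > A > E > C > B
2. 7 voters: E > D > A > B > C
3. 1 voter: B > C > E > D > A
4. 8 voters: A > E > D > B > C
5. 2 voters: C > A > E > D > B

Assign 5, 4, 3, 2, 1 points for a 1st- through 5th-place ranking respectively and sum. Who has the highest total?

E: 4·3 + 7·5 + 1·3 + 8·4 + 2·3 = 88
D: 4·5 + 7·4 + 1·2 + 8·3 + 2·2 = 78
B: 4·1 + 7·2 + 1·5 + 8·2 + 2·1 = 41
C: 4·2 + 7·1 + 1·4 + 8·1 + 2·5 = 37
A: 4·4 + 7·3 + 1·1 + 8·5 + 2·4 = 86
E has the highest Borda score (88).

E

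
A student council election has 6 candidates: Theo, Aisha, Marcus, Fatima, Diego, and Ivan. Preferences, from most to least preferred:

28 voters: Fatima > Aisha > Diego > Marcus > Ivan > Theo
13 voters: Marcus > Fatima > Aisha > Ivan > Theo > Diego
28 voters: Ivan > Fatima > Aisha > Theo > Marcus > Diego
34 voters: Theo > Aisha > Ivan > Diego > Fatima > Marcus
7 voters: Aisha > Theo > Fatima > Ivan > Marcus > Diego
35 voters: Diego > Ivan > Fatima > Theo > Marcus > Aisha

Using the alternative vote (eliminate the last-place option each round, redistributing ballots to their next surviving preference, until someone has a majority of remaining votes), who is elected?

Round 1: Theo 34, Aisha 7, Marcus 13, Fatima 28, Diego 35, Ivan 28. Eliminate Aisha.
Round 2: Theo 41, Marcus 13, Fatima 28, Diego 35, Ivan 28. Eliminate Marcus.
Round 3: Theo 41, Fatima 41, Diego 35, Ivan 28. Eliminate Ivan.
Round 4: Theo 41, Fatima 69, Diego 35. Eliminate Diego.
Round 5: Theo 41, Fatima 104. Fatima has a majority.

Fatima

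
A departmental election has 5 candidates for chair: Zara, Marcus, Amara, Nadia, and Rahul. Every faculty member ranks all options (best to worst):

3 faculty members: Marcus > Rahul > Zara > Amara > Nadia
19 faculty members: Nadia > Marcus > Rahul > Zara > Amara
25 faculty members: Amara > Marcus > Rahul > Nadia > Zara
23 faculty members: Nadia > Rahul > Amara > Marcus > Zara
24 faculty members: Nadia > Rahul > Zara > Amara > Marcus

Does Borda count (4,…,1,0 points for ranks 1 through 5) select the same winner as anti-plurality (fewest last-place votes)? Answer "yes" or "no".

no

Borda — scores: Zara 73, Marcus 167, Amara 173, Nadia 289, Rahul 238. Winner: Nadia.
Anti-plurality — last-place votes: Zara 48, Marcus 24, Amara 19, Nadia 3, Rahul 0. Winner: Rahul.
The two methods disagree.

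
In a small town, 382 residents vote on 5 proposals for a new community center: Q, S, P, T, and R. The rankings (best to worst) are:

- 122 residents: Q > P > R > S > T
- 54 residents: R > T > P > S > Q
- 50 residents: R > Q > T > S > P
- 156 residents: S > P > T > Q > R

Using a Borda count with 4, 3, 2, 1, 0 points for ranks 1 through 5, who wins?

P

Q: 122·4 + 54·0 + 50·3 + 156·1 = 794
S: 122·1 + 54·1 + 50·1 + 156·4 = 850
P: 122·3 + 54·2 + 50·0 + 156·3 = 942
T: 122·0 + 54·3 + 50·2 + 156·2 = 574
R: 122·2 + 54·4 + 50·4 + 156·0 = 660
P has the highest Borda score (942).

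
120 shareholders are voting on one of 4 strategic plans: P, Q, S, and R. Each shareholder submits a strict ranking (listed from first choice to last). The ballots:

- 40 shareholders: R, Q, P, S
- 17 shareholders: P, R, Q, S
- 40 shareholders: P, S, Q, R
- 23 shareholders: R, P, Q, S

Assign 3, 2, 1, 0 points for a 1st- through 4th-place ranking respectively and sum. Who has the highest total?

P

P: 40·1 + 17·3 + 40·3 + 23·2 = 257
Q: 40·2 + 17·1 + 40·1 + 23·1 = 160
S: 40·0 + 17·0 + 40·2 + 23·0 = 80
R: 40·3 + 17·2 + 40·0 + 23·3 = 223
P has the highest Borda score (257).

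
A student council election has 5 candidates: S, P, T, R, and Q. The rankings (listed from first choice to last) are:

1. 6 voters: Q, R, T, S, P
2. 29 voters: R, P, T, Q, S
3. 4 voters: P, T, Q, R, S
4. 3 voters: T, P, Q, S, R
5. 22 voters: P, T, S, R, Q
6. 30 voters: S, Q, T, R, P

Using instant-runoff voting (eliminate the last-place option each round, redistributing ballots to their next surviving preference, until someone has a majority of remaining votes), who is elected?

Round 1: S 30, P 26, T 3, R 29, Q 6. Eliminate T.
Round 2: S 30, P 29, R 29, Q 6. Eliminate Q.
Round 3: S 30, P 29, R 35. Eliminate P.
Round 4: S 55, R 39. S has a majority.

S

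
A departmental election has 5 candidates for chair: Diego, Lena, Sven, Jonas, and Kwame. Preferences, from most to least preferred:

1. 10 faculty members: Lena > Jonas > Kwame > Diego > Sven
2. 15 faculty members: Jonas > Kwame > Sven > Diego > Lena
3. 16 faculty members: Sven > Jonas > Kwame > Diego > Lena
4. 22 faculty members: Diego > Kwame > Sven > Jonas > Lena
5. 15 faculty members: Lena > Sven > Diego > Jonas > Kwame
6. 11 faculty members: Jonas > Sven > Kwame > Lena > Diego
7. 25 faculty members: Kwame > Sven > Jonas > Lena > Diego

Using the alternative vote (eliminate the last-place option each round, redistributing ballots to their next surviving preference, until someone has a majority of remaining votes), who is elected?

Jonas

Round 1: Diego 22, Lena 25, Sven 16, Jonas 26, Kwame 25. Eliminate Sven.
Round 2: Diego 22, Lena 25, Jonas 42, Kwame 25. Eliminate Diego.
Round 3: Lena 25, Jonas 42, Kwame 47. Eliminate Lena.
Round 4: Jonas 67, Kwame 47. Jonas has a majority.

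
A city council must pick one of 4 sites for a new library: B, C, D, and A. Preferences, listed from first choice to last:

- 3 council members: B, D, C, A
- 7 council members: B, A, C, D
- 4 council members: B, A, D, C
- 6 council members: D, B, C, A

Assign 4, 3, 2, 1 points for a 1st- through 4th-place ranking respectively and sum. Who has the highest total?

B: 3·4 + 7·4 + 4·4 + 6·3 = 74
C: 3·2 + 7·2 + 4·1 + 6·2 = 36
D: 3·3 + 7·1 + 4·2 + 6·4 = 48
A: 3·1 + 7·3 + 4·3 + 6·1 = 42
B has the highest Borda score (74).

B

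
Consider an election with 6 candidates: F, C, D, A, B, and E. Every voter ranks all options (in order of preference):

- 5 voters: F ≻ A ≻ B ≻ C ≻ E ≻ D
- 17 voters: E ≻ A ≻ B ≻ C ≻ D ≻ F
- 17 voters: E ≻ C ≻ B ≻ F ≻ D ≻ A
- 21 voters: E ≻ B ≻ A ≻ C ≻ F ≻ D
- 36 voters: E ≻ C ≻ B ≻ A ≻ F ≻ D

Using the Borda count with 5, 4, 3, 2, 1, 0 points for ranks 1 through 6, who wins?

E

F: 5·5 + 17·0 + 17·2 + 21·1 + 36·1 = 116
C: 5·2 + 17·2 + 17·4 + 21·2 + 36·4 = 298
D: 5·0 + 17·1 + 17·1 + 21·0 + 36·0 = 34
A: 5·4 + 17·4 + 17·0 + 21·3 + 36·2 = 223
B: 5·3 + 17·3 + 17·3 + 21·4 + 36·3 = 309
E: 5·1 + 17·5 + 17·5 + 21·5 + 36·5 = 460
E has the highest Borda score (460).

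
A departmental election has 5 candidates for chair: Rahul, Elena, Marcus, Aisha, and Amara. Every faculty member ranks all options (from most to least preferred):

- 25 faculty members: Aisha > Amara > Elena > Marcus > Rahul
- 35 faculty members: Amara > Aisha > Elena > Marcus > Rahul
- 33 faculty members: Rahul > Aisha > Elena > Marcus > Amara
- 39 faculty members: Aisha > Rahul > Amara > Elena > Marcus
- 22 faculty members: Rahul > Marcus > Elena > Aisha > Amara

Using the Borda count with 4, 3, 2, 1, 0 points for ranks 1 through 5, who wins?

Aisha

Rahul: 25·0 + 35·0 + 33·4 + 39·3 + 22·4 = 337
Elena: 25·2 + 35·2 + 33·2 + 39·1 + 22·2 = 269
Marcus: 25·1 + 35·1 + 33·1 + 39·0 + 22·3 = 159
Aisha: 25·4 + 35·3 + 33·3 + 39·4 + 22·1 = 482
Amara: 25·3 + 35·4 + 33·0 + 39·2 + 22·0 = 293
Aisha has the highest Borda score (482).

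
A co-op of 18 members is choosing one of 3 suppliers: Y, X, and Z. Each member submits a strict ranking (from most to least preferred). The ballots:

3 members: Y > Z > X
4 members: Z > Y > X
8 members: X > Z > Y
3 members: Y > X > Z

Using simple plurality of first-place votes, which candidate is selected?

First-place votes: Y 6, X 8, Z 4.
X has the most first-place votes.

X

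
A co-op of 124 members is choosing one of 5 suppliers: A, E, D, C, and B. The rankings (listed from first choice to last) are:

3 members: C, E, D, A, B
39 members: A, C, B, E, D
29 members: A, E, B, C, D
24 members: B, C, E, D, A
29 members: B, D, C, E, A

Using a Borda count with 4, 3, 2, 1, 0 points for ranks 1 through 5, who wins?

A: 3·1 + 39·4 + 29·4 + 24·0 + 29·0 = 275
E: 3·3 + 39·1 + 29·3 + 24·2 + 29·1 = 212
D: 3·2 + 39·0 + 29·0 + 24·1 + 29·3 = 117
C: 3·4 + 39·3 + 29·1 + 24·3 + 29·2 = 288
B: 3·0 + 39·2 + 29·2 + 24·4 + 29·4 = 348
B has the highest Borda score (348).

B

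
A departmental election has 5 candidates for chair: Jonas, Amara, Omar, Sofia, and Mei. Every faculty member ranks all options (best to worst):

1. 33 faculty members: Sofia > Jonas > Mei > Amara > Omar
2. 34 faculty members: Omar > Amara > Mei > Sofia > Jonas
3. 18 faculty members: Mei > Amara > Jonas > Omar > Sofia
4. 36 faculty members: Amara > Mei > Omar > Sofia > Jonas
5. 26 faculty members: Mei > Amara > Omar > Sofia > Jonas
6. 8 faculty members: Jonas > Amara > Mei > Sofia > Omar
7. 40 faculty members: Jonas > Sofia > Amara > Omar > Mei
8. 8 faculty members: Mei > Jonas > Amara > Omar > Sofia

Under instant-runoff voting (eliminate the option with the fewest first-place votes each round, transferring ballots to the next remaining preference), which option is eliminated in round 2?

Round 1: Jonas 48, Amara 36, Omar 34, Sofia 33, Mei 52. Eliminate Sofia.
Round 2: Jonas 81, Amara 36, Omar 34, Mei 52. Eliminate Omar.

Omar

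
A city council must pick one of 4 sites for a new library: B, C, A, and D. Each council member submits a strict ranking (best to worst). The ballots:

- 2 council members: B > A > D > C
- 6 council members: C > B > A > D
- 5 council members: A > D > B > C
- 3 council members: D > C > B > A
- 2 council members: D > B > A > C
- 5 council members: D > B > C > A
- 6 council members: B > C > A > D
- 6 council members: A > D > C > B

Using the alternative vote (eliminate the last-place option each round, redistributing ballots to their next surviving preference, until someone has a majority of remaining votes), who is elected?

B

Round 1: B 8, C 6, A 11, D 10. Eliminate C.
Round 2: B 14, A 11, D 10. Eliminate D.
Round 3: B 24, A 11. B has a majority.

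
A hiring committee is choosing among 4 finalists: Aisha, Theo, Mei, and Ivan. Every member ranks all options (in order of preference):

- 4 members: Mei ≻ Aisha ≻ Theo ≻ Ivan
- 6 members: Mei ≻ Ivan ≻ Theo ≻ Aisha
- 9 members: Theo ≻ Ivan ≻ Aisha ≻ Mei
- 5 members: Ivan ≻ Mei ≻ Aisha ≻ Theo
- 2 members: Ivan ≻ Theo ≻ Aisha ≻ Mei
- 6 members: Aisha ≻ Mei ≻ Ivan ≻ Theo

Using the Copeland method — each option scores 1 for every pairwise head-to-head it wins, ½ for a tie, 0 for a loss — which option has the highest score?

Ivan

Aisha: beats Mei; loses to Theo and Ivan → score 1.
Theo: beats Aisha; loses to Mei and Ivan → score 1.
Mei: beats Theo; ties Ivan; loses to Aisha → score 1.5.
Ivan: beats Aisha and Theo; ties Mei → score 2.5.
Ivan has the best pairwise record.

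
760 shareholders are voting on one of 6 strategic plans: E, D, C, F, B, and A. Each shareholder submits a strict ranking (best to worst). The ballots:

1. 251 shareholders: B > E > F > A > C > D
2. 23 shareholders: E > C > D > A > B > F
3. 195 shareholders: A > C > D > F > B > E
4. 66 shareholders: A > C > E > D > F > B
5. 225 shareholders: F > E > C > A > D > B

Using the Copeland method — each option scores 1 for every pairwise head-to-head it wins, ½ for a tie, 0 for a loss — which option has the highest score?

E: beats D, C, and A; loses to F and B → score 3.
D: beats B; loses to E, C, F, and A → score 1.
C: beats D and B; loses to E, F, and A → score 2.
F: beats E, D, C, B, and A → score 5.
B: beats E; loses to D, C, F, and A → score 1.
A: beats D, C, and B; loses to E and F → score 3.
F has the best pairwise record.

F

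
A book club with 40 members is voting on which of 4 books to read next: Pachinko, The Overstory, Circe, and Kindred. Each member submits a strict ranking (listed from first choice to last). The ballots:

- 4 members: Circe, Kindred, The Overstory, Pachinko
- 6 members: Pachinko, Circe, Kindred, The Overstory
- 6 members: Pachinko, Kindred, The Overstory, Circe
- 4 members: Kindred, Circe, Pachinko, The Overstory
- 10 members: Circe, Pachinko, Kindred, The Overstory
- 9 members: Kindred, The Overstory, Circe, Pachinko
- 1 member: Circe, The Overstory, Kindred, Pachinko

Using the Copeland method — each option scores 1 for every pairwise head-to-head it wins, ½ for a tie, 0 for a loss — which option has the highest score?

Circe

Pachinko: beats The Overstory and Kindred; loses to Circe → score 2.
The Overstory: loses to Pachinko, Circe, and Kindred → score 0.
Circe: beats Pachinko, The Overstory, and Kindred → score 3.
Kindred: beats The Overstory; loses to Pachinko and Circe → score 1.
Circe has the best pairwise record.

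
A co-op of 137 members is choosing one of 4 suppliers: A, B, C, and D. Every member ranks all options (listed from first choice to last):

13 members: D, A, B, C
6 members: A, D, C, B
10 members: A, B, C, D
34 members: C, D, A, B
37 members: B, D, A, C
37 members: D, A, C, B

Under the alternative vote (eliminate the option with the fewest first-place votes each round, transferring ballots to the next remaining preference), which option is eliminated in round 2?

C

Round 1: A 16, B 37, C 34, D 50. Eliminate A.
Round 2: B 47, C 34, D 56. Eliminate C.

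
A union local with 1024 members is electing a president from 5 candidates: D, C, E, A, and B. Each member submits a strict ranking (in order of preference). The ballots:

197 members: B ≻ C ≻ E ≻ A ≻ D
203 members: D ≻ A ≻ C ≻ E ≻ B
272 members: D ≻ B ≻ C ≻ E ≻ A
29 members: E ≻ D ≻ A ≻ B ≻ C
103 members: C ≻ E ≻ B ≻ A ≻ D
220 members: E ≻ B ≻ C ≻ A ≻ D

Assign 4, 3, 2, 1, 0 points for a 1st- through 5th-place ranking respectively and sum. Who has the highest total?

B

D: 197·0 + 203·4 + 272·4 + 29·3 + 103·0 + 220·0 = 1987
C: 197·3 + 203·2 + 272·2 + 29·0 + 103·4 + 220·2 = 2393
E: 197·2 + 203·1 + 272·1 + 29·4 + 103·3 + 220·4 = 2174
A: 197·1 + 203·3 + 272·0 + 29·2 + 103·1 + 220·1 = 1187
B: 197·4 + 203·0 + 272·3 + 29·1 + 103·2 + 220·3 = 2499
B has the highest Borda score (2499).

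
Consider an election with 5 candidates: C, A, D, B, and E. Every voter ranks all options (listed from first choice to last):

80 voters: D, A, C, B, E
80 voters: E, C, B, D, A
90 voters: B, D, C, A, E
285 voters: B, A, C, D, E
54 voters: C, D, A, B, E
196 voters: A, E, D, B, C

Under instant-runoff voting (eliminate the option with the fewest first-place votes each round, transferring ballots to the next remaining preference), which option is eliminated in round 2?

Round 1: C 54, A 196, D 80, B 375, E 80. Eliminate C.
Round 2: A 196, D 134, B 375, E 80. Eliminate E.

E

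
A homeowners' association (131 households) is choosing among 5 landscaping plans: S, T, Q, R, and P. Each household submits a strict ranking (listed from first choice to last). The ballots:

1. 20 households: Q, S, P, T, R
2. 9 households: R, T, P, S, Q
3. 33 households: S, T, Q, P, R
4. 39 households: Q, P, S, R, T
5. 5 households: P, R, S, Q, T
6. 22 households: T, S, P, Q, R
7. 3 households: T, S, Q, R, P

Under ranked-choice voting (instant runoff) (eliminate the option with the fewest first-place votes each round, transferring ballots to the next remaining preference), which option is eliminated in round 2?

R

Round 1: S 33, T 25, Q 59, R 9, P 5. Eliminate P.
Round 2: S 33, T 25, Q 59, R 14. Eliminate R.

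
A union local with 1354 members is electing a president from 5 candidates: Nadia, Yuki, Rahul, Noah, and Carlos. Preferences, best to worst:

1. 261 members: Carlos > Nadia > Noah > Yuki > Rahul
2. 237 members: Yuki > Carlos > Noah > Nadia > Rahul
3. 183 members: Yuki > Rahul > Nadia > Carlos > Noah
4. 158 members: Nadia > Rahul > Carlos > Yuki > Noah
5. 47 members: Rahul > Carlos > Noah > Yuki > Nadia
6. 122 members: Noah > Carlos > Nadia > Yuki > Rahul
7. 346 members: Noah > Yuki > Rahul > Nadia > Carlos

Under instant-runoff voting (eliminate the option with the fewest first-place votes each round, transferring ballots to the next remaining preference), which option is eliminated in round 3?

Round 1: Nadia 158, Yuki 420, Rahul 47, Noah 468, Carlos 261. Eliminate Rahul.
Round 2: Nadia 158, Yuki 420, Noah 468, Carlos 308. Eliminate Nadia.
Round 3: Yuki 420, Noah 468, Carlos 466. Eliminate Yuki.

Yuki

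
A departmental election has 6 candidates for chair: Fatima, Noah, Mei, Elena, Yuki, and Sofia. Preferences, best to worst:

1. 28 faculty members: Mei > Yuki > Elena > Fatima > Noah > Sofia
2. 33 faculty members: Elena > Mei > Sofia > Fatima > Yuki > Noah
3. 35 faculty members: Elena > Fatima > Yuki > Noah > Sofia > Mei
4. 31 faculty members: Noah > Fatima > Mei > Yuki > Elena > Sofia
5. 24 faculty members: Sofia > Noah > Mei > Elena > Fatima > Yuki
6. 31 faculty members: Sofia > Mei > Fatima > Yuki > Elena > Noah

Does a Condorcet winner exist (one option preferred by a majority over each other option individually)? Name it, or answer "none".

Mei vs Fatima: 116–66 for Mei.
Mei vs Noah: 92–90 for Mei.
Mei vs Elena: 114–68 for Mei.
Mei vs Yuki: 147–35 for Mei.
Mei vs Sofia: 92–90 for Mei.
Mei beats every other option head-to-head.

Mei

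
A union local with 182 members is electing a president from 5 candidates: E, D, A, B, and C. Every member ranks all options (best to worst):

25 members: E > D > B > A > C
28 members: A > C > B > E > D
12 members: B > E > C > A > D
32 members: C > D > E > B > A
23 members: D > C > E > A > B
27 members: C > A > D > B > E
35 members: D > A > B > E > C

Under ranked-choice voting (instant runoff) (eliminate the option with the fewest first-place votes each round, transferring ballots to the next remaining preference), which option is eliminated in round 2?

Round 1: E 25, D 58, A 28, B 12, C 59. Eliminate B.
Round 2: E 37, D 58, A 28, C 59. Eliminate A.

A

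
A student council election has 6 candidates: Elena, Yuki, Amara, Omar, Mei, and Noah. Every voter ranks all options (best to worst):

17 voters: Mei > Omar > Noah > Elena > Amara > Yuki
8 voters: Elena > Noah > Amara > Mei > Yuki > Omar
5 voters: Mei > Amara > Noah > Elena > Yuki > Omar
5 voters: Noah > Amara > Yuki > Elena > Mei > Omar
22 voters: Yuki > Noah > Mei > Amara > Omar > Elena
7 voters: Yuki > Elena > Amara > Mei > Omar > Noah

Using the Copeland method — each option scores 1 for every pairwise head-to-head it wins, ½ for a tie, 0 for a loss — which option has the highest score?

Noah

Elena: ties Amara; loses to Yuki, Omar, Mei, and Noah → score 0.5.
Yuki: beats Elena, Omar, and Mei; loses to Amara and Noah → score 3.
Amara: beats Yuki and Omar; ties Elena; loses to Mei and Noah → score 2.5.
Omar: beats Elena; loses to Yuki, Amara, Mei, and Noah → score 1.
Mei: beats Elena, Amara, and Omar; loses to Yuki and Noah → score 3.
Noah: beats Elena, Yuki, Amara, Omar, and Mei → score 5.
Noah has the best pairwise record.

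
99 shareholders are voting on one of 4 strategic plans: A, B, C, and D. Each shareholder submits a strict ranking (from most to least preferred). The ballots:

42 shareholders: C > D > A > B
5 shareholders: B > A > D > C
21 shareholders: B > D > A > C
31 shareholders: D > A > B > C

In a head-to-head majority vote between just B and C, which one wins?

Voters preferring B to C: 57; preferring C to B: 42.
B wins the head-to-head.

B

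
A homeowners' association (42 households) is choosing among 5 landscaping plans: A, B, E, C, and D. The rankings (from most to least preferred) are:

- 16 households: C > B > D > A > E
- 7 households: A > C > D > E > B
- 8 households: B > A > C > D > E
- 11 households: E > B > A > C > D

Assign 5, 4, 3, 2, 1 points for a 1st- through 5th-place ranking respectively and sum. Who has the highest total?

A: 16·2 + 7·5 + 8·4 + 11·3 = 132
B: 16·4 + 7·1 + 8·5 + 11·4 = 155
E: 16·1 + 7·2 + 8·1 + 11·5 = 93
C: 16·5 + 7·4 + 8·3 + 11·2 = 154
D: 16·3 + 7·3 + 8·2 + 11·1 = 96
B has the highest Borda score (155).

B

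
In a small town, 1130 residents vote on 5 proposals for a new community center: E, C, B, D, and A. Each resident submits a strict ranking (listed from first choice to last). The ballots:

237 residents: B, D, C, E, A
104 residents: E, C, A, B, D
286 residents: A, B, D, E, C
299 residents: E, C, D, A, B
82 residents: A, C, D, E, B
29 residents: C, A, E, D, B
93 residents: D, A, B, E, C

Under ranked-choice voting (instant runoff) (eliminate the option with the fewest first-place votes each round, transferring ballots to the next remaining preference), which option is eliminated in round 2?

D

Round 1: E 403, C 29, B 237, D 93, A 368. Eliminate C.
Round 2: E 403, B 237, D 93, A 397. Eliminate D.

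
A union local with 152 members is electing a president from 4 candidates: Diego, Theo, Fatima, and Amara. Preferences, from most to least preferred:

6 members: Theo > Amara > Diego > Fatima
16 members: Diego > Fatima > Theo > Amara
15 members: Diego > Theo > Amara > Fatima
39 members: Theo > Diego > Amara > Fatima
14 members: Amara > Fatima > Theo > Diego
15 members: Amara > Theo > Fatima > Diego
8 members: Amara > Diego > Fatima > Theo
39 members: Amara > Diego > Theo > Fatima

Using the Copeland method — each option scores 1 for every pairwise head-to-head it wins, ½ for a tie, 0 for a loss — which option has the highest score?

Diego: beats Theo and Fatima; loses to Amara → score 2.
Theo: beats Fatima; ties Amara; loses to Diego → score 1.5.
Fatima: loses to Diego, Theo, and Amara → score 0.
Amara: beats Diego and Fatima; ties Theo → score 2.5.
Amara has the best pairwise record.

Amara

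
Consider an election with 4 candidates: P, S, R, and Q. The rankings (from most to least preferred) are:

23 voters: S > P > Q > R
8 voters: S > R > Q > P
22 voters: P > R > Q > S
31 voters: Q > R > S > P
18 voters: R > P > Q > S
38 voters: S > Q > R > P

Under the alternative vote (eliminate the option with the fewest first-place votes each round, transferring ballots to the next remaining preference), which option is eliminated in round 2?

Q

Round 1: P 22, S 69, R 18, Q 31. Eliminate R.
Round 2: P 40, S 69, Q 31. Eliminate Q.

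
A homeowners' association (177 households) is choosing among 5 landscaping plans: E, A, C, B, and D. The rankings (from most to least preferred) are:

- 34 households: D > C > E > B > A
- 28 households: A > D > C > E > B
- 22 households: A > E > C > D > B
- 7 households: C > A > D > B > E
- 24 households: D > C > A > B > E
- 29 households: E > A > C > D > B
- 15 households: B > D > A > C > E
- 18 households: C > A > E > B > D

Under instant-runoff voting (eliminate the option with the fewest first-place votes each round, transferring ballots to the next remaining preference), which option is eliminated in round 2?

C

Round 1: E 29, A 50, C 25, B 15, D 58. Eliminate B.
Round 2: E 29, A 50, C 25, D 73. Eliminate C.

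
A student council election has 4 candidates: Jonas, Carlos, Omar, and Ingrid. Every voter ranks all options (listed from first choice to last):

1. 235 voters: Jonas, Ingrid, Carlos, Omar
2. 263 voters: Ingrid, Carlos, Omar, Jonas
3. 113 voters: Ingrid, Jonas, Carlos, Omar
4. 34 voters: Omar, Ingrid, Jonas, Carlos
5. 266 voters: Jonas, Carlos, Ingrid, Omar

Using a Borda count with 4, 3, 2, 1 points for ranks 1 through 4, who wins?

Ingrid

Jonas: 235·4 + 263·1 + 113·3 + 34·2 + 266·4 = 2674
Carlos: 235·2 + 263·3 + 113·2 + 34·1 + 266·3 = 2317
Omar: 235·1 + 263·2 + 113·1 + 34·4 + 266·1 = 1276
Ingrid: 235·3 + 263·4 + 113·4 + 34·3 + 266·2 = 2843
Ingrid has the highest Borda score (2843).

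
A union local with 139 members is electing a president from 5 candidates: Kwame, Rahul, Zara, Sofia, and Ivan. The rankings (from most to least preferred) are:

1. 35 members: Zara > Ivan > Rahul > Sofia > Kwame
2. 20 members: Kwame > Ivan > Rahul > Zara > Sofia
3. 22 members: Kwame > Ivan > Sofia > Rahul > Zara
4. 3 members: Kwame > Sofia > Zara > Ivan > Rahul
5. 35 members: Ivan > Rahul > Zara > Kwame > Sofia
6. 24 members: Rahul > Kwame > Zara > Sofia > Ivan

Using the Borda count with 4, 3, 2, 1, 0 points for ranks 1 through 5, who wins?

Kwame: 35·0 + 20·4 + 22·4 + 3·4 + 35·1 + 24·3 = 287
Rahul: 35·2 + 20·2 + 22·1 + 3·0 + 35·3 + 24·4 = 333
Zara: 35·4 + 20·1 + 22·0 + 3·2 + 35·2 + 24·2 = 284
Sofia: 35·1 + 20·0 + 22·2 + 3·3 + 35·0 + 24·1 = 112
Ivan: 35·3 + 20·3 + 22·3 + 3·1 + 35·4 + 24·0 = 374
Ivan has the highest Borda score (374).

Ivan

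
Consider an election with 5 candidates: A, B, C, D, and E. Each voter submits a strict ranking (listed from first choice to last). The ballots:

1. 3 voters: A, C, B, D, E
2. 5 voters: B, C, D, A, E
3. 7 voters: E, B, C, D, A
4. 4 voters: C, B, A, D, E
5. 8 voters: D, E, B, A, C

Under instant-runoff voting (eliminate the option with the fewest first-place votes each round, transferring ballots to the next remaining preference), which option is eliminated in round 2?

Round 1: A 3, B 5, C 4, D 8, E 7. Eliminate A.
Round 2: B 5, C 7, D 8, E 7. Eliminate B.

B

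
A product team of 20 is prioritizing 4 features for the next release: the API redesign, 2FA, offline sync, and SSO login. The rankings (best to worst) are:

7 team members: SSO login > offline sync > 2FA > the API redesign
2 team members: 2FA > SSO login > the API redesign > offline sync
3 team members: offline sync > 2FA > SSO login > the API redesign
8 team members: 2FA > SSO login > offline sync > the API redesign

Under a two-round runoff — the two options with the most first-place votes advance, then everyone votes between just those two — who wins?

2FA

Round 1 first-place votes: the API redesign 0, 2FA 10, offline sync 3, SSO login 7.
2FA and SSO login advance.
Runoff: 2FA is preferred to SSO login by 13 voters; SSO login by 7.
2FA wins the runoff.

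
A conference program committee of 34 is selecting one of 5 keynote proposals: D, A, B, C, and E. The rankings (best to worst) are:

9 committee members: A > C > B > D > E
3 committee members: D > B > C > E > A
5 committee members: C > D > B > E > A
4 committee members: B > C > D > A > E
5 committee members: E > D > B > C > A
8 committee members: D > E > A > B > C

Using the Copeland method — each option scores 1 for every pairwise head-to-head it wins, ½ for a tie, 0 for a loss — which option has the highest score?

D

D: beats A, B, and E; loses to C → score 3.
A: ties B and C; loses to D and E → score 1.
B: beats C and E; ties A; loses to D → score 2.5.
C: beats D and E; ties A; loses to B → score 2.5.
E: beats A; loses to D, B, and C → score 1.
D has the best pairwise record.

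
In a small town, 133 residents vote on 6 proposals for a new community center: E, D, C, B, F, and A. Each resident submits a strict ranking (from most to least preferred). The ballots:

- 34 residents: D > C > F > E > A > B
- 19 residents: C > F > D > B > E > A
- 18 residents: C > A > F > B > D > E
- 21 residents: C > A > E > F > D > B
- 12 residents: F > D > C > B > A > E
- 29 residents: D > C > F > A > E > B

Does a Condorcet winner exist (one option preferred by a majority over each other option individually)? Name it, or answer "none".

Checking pairwise contests:
D beats E 112–21.
F beats D 70–63.
D beats C 75–58.
E beats B 84–49.
C beats F 121–12.
D beats A 94–39.
Every option loses at least one head-to-head, so there is no Condorcet winner.

none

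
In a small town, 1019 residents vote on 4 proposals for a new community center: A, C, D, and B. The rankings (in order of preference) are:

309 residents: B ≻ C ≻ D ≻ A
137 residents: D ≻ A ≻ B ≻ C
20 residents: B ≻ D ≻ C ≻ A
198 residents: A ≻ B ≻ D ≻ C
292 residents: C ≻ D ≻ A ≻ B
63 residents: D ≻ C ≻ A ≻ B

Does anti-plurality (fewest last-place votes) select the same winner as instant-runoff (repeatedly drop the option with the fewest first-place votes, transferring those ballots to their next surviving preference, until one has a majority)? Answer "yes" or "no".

no

Anti-plurality — last-place votes: A 329, C 335, D 0, B 355. Winner: D.
Instant-runoff — R1 A 198, C 292, D 200, B 329 (A out); R2 C 292, D 200, B 527 (B winner). Winner: B.
The two methods disagree.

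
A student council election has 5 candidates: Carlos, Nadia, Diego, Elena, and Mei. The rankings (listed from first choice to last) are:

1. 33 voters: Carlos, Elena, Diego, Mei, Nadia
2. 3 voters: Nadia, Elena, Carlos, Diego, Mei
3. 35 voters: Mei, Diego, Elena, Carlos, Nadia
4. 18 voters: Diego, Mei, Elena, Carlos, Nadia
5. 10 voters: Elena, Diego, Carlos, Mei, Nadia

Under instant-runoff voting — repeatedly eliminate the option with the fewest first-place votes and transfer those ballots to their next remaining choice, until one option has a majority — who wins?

Mei

Round 1: Carlos 33, Nadia 3, Diego 18, Elena 10, Mei 35. Eliminate Nadia.
Round 2: Carlos 33, Diego 18, Elena 13, Mei 35. Eliminate Elena.
Round 3: Carlos 36, Diego 28, Mei 35. Eliminate Diego.
Round 4: Carlos 46, Mei 53. Mei has a majority.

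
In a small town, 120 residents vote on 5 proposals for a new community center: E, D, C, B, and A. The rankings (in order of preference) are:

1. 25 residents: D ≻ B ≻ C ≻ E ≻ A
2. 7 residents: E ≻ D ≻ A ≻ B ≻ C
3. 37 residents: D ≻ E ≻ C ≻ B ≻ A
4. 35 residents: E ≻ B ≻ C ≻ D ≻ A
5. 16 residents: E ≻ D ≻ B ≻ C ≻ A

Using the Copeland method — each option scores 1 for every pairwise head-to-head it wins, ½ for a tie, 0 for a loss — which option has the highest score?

D

E: beats C, B, and A; loses to D → score 3.
D: beats E, C, B, and A → score 4.
C: beats A; loses to E, D, and B → score 1.
B: beats C and A; loses to E and D → score 2.
A: loses to E, D, C, and B → score 0.
D has the best pairwise record.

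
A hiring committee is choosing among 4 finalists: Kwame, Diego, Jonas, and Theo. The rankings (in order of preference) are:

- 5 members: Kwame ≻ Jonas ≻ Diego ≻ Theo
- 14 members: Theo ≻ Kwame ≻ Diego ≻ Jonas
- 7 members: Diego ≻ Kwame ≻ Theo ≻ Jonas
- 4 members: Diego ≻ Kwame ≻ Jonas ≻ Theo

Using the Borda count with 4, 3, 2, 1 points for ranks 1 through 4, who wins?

Kwame: 5·4 + 14·3 + 7·3 + 4·3 = 95
Diego: 5·2 + 14·2 + 7·4 + 4·4 = 82
Jonas: 5·3 + 14·1 + 7·1 + 4·2 = 44
Theo: 5·1 + 14·4 + 7·2 + 4·1 = 79
Kwame has the highest Borda score (95).

Kwame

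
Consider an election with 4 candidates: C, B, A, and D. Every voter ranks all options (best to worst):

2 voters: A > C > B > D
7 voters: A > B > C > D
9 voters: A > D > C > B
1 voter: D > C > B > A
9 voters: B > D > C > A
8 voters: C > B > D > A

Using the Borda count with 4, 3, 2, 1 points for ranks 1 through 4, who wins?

B

C: 2·3 + 7·2 + 9·2 + 1·3 + 9·2 + 8·4 = 91
B: 2·2 + 7·3 + 9·1 + 1·2 + 9·4 + 8·3 = 96
A: 2·4 + 7·4 + 9·4 + 1·1 + 9·1 + 8·1 = 90
D: 2·1 + 7·1 + 9·3 + 1·4 + 9·3 + 8·2 = 83
B has the highest Borda score (96).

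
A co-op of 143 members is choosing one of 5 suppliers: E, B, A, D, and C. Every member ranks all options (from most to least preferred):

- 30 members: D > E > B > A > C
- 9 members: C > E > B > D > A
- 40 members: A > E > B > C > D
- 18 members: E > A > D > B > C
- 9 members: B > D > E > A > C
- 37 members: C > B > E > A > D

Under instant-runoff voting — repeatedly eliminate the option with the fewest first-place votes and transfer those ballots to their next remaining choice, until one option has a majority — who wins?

A

Round 1: E 18, B 9, A 40, D 30, C 46. Eliminate B.
Round 2: E 18, A 40, D 39, C 46. Eliminate E.
Round 3: A 58, D 39, C 46. Eliminate D.
Round 4: A 97, C 46. A has a majority.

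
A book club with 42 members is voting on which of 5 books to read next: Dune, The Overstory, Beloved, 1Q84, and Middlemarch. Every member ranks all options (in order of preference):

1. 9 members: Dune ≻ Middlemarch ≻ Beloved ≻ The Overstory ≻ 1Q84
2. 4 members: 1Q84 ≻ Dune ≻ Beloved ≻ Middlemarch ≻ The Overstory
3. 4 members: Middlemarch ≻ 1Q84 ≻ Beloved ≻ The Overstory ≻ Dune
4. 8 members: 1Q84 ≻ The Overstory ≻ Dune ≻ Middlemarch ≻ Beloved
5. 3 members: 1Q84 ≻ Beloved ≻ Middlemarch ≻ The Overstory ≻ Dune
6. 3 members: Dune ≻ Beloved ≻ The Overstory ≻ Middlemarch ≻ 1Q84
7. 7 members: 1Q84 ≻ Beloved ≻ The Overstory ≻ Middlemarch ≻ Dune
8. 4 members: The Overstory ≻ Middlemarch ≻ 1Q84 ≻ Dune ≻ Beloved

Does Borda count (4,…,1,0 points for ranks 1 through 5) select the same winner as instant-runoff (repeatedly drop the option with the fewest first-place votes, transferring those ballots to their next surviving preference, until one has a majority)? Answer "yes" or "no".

Borda — scores: Dune 80, The Overstory 76, Beloved 73, 1Q84 108, Middlemarch 83. Winner: 1Q84.
Instant-runoff — R1 Dune 12, The Overstory 4, Beloved 0, 1Q84 22, Middlemarch 4 (1Q84 winner). Winner: 1Q84.
The two methods agree.

yes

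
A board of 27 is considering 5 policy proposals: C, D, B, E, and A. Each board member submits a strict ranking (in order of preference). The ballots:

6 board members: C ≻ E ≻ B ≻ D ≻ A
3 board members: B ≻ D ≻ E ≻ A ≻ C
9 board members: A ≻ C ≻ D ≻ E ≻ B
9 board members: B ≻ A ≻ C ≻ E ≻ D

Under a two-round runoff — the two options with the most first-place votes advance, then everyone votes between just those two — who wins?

B

Round 1 first-place votes: C 6, D 0, B 12, E 0, A 9.
B and A advance.
Runoff: B is preferred to A by 18 voters; A by 9.
B wins the runoff.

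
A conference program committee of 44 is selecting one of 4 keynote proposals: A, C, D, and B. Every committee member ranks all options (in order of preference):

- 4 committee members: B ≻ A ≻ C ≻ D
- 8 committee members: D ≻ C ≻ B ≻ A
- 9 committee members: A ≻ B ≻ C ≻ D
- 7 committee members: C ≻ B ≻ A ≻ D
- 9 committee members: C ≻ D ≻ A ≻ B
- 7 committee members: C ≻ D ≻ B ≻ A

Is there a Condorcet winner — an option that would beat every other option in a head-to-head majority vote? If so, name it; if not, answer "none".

C

C vs A: 31–13 for C.
C vs D: 36–8 for C.
C vs B: 31–13 for C.
C beats every other option head-to-head.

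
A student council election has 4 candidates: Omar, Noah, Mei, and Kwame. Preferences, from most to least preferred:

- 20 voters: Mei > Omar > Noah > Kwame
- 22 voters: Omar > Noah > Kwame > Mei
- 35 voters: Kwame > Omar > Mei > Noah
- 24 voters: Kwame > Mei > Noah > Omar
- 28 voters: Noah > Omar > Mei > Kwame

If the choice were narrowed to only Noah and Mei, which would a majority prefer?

Voters preferring Noah to Mei: 50; preferring Mei to Noah: 79.
Mei wins the head-to-head.

Mei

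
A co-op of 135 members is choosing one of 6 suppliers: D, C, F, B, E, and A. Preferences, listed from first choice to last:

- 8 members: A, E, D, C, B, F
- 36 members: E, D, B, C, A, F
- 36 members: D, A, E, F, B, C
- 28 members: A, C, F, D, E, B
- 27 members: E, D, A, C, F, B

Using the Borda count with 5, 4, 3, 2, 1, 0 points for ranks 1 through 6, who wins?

D

D: 8·3 + 36·4 + 36·5 + 28·2 + 27·4 = 512
C: 8·2 + 36·2 + 36·0 + 28·4 + 27·2 = 254
F: 8·0 + 36·0 + 36·2 + 28·3 + 27·1 = 183
B: 8·1 + 36·3 + 36·1 + 28·0 + 27·0 = 152
E: 8·4 + 36·5 + 36·3 + 28·1 + 27·5 = 483
A: 8·5 + 36·1 + 36·4 + 28·5 + 27·3 = 441
D has the highest Borda score (512).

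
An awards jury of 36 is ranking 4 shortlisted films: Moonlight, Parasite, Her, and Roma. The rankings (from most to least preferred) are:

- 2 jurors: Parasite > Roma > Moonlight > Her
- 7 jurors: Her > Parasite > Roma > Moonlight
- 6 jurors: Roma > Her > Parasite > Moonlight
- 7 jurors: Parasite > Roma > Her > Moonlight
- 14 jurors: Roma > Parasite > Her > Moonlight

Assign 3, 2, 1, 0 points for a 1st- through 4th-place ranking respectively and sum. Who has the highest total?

Moonlight: 2·1 + 7·0 + 6·0 + 7·0 + 14·0 = 2
Parasite: 2·3 + 7·2 + 6·1 + 7·3 + 14·2 = 75
Her: 2·0 + 7·3 + 6·2 + 7·1 + 14·1 = 54
Roma: 2·2 + 7·1 + 6·3 + 7·2 + 14·3 = 85
Roma has the highest Borda score (85).

Roma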